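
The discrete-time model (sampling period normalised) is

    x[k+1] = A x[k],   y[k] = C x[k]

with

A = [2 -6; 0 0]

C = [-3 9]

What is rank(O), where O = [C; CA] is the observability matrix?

1

CA = [[-6, 18]]
Observability matrix O = [C; CA] = [[-3, 9], [-6, 18]]
Every row of O is a scalar multiple of row 1 = [-3, 9] (multipliers 1, 2), so the rows span a one-dimensional space.
O ≠ 0, hence rank(O) = 1.
rank(O) = 1 < n = 2, so the pair (A, C) is not completely observable.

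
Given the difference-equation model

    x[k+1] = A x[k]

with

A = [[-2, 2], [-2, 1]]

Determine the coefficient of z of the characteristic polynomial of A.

1

For a 2×2 matrix, det(zI - A) = z^2 - (tr A)z + det A.
tr A = -1, det A = 2.
So p(z) = z^2 + z + 2.
The coefficient of z is 1.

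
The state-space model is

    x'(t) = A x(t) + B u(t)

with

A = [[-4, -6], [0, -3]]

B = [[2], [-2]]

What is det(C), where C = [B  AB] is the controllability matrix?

20

AB = [[4], [6]]
Controllability matrix C = [B  AB] = [[2, 4], [-2, 6]]
det(C) = 2·6 - 4·(-2) = 12 - (-8) = 20
Since det(C) ≠ 0, rank(C) = 2 and the system is completely controllable.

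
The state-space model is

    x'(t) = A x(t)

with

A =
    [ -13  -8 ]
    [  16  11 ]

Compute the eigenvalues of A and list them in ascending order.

-5, 3

det(sI - A) = s^2 - (tr A)s + det A, with tr A = (-13) + 11 = -2 and det A = (-13)·11 - (-8)·16 = -143 - (-128) = -15.
So p(s) = det(sI - A) = s^2 + 2s - 15.
Factor s^2 + 2s - 15: two numbers with sum -2 and product -15 are 3 and -5, so s^2 + 2s - 15 = (s - 3)(s + 5).
Hence p(s) = (s - 3) (s + 5), with roots -5, 3.
At least one eigenvalue has non-negative real part, so the system is not asymptotically stable.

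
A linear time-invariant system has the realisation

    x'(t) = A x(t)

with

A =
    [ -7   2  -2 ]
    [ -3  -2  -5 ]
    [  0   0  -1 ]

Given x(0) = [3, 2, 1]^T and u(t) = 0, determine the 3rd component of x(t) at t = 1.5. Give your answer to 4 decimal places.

det(sI - A) = s^3 - (tr A)s^2 + (M11 + M22 + M33)s - det A, where Mii is the 2×2 principal minor of A obtained by deleting row i and column i.
tr A = (-7) + (-2) + (-1) = -10; M11 = (-2)·(-1) - (-5)·0 = 2 - 0 = 2; M22 = (-7)·(-1) - (-2)·0 = 7 - 0 = 7; M33 = (-7)·(-2) - 2·(-3) = 14 - (-6) = 20; sum of minors = 29.
det A = (-7)·((-2)·(-1) - (-5)·0) - 2·((-3)·(-1) - (-5)·0) + (-2)·((-3)·0 - (-2)·0) = (-7)·2 - 2·3 + (-2)·0 = -20.
So p(s) = det(sI - A) = s^3 + 10s^2 + 29s + 20.
Rational-root test: any integer root divides 20. Testing small divisors, s = -1 works: p(-1) = -1 + 10 + (-29) + 20 = 0, so (s + 1) is a factor.
Dividing, p(s) = (s + 1)(s^2 + 9s + 20).
Factor s^2 + 9s + 20: two numbers with sum -9 and product 20 are -4 and -5, so s^2 + 9s + 20 = (s + 4)(s + 5).
Hence p(s) = (s + 1) (s + 4) (s + 5), with roots -5, -4, -1.
The eigenvalues -5, -4, -1 are distinct and real, so A is diagonalisable and x(t) = e^{At} x(0) = V diag(e^{λ_i t}) V^{-1} x(0), where the columns of V are the eigenvectors.
λ = -5: A - (-5)I = [[-2, 2, -2], [-3, 3, -5], [0, 0, 4]]. v must be orthogonal to every row; (row 1) × (row 2) = [-4, -4, 0], so take v_1 = [1, 1, 0]^T.
λ = -4: A - (-4)I = [[-3, 2, -2], [-3, 2, -5], [0, 0, 3]]. v must be orthogonal to every row; (row 1) × (row 2) = [-6, -9, 0], so take v_2 = [2, 3, 0]^T.
λ = -1: A - (-1)I = [[-6, 2, -2], [-3, -1, -5], [0, 0, 0]]. v must be orthogonal to every row; (row 1) × (row 2) = [-12, -24, 12], so take v_3 = [-1, -2, 1]^T.
V = [v_1 v_2 v_3] = [[1, 2, -1], [1, 3, -2], [0, 0, 1]] has det V = 1, so V^{-1} = adj(V)/det V = [[3, -2, -1], [-1, 1, 1], [0, 0, 1]].
Modal coordinates z(0) = V^{-1} x(0): 3·3 + (-2)·2 + (-1)·1 = 4; (-1)·3 + 1·2 + 1·1 = 0; 0·3 + 0·2 + 1·1 = 1; so z(0) = [4, 0, 1]^T.
x_3(t) = Σ_i (v_i)_3 · z_i(0) · e^{λ_i t} (row 3 of V times the modal terms).
x_3(1.5) = 0·4·e^{-5·1.5} + 0·0·e^{-4·1.5} + 1·1·e^{-1·1.5} = 0·0.000553 + 0·0.002479 + 1·0.223130 = 0.2231.

0.2231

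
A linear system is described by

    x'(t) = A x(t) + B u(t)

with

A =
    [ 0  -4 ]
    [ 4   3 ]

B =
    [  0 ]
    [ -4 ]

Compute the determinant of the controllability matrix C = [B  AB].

64

AB = [[16], [-12]]
Controllability matrix C = [B  AB] = [[0, 16], [-4, -12]]
det(C) = 0·(-12) - 16·(-4) = 0 - (-64) = 64
Since det(C) ≠ 0, rank(C) = 2 and the system is completely controllable.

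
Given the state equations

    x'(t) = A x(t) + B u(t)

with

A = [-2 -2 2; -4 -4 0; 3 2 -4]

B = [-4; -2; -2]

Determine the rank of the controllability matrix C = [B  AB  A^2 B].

3

AB = [[8], [24], [-8]]
A^2B = [[-80], [-128], [104]]
Controllability matrix C = [B  AB  A^2B] = [[-4, 8, -80], [-2, 24, -128], [-2, -8, 104]]
det(C) = (-4)·(24·104 - (-128)·(-8)) - 8·((-2)·104 - (-128)·(-2)) + (-80)·((-2)·(-8) - 24·(-2)) = (-4)·1472 - 8·(-464) + (-80)·64 = -7296 ≠ 0, so rank(C) = 3.
rank(C) = 3 = n, so the pair (A, B) is completely controllable.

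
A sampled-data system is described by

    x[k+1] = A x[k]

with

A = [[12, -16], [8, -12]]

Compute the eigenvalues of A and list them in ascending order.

det(zI - A) = z^2 - (tr A)z + det A, with tr A = 12 + (-12) = 0 and det A = 12·(-12) - (-16)·8 = -144 - (-128) = -16.
So p(z) = det(zI - A) = z^2 - 16.
Factor z^2 - 16: two numbers with sum 0 and product -16 are 4 and -4, so z^2 - 16 = (z - 4)(z + 4).
Hence p(z) = (z - 4) (z + 4), with roots -4, 4.

-4, 4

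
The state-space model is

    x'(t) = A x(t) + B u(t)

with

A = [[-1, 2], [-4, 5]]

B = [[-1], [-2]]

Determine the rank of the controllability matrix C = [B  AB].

AB = [[-3], [-6]]
Controllability matrix C = [B  AB] = [[-1, -3], [-2, -6]]
Every column of C is a scalar multiple of column 1 = [-1, -2] (multipliers 1, 3), so the columns span a one-dimensional space.
C ≠ 0, hence rank(C) = 1.
rank(C) = 1 < n = 2, so the pair (A, B) is not completely controllable.

1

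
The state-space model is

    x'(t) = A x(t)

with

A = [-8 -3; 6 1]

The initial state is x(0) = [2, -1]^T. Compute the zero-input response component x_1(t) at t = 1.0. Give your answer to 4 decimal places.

-0.1151

det(sI - A) = s^2 - (tr A)s + det A, with tr A = (-8) + 1 = -7 and det A = (-8)·1 - (-3)·6 = -8 - (-18) = 10.
So p(s) = det(sI - A) = s^2 + 7s + 10.
Factor s^2 + 7s + 10: two numbers with sum -7 and product 10 are -2 and -5, so s^2 + 7s + 10 = (s + 2)(s + 5).
Hence p(s) = (s + 2) (s + 5), with roots -5, -2.
The eigenvalues -5, -2 are distinct and real, so A is diagonalisable and x(t) = e^{At} x(0) = V diag(e^{λ_i t}) V^{-1} x(0), where the columns of V are the eigenvectors.
λ = -5: A - (-5)I = [[-3, -3], [6, 6]]. Row 1 gives (-3)·v1 + (-3)·v2 = 0, so take v_1 = [1, -1]^T.
λ = -2: A - (-2)I = [[-6, -3], [6, 3]]. Row 1 gives (-6)·v1 + (-3)·v2 = 0, so take v_2 = [-1, 2]^T.
V = [v_1 v_2] = [[1, -1], [-1, 2]] has det V = 1, so V^{-1} = adj(V)/det V = [[2, 1], [1, 1]].
Modal coordinates z(0) = V^{-1} x(0): 2·2 + 1·(-1) = 3; 1·2 + 1·(-1) = 1; so z(0) = [3, 1]^T.
x_1(t) = Σ_i (v_i)_1 · z_i(0) · e^{λ_i t} (row 1 of V times the modal terms).
x_1(1.0) = 1·3·e^{-5·1.0} + (-1)·1·e^{-2·1.0} = 3·0.006738 + (-1)·0.135335 = -0.1151.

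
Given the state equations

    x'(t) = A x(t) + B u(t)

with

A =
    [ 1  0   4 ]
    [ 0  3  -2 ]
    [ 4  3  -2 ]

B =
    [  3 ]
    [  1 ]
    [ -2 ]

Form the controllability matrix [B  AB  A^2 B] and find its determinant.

2180

AB = [[-5], [7], [19]]
A^2B = [[71], [-17], [-37]]
Controllability matrix C = [B  AB  A^2B] = [[3, -5, 71], [1, 7, -17], [-2, 19, -37]]
Expanding along the first row, det(C) = 3·(7·(-37) - (-17)·19) - (-5)·(1·(-37) - (-17)·(-2)) + 71·(1·19 - 7·(-2)) = 3·64 - (-5)·(-71) + 71·33 = 2180
Since det(C) ≠ 0, rank(C) = 3 and the system is completely controllable.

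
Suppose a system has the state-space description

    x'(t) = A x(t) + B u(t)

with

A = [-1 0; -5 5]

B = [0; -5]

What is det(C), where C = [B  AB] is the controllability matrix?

AB = [[0], [-25]]
Controllability matrix C = [B  AB] = [[0, 0], [-5, -25]]
det(C) = 0·(-25) - 0·(-5) = 0 - 0 = 0
Since det(C) = 0, rank(C) < 2 and the system is not completely controllable.

0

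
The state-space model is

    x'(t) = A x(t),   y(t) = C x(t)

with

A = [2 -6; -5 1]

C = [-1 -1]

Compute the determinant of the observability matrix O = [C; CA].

CA = [[3, 5]]
Observability matrix O = [C; CA] = [[-1, -1], [3, 5]]
det(O) = (-1)·5 - (-1)·3 = -5 - (-3) = -2
Since det(O) ≠ 0, rank(O) = 2 and the system is completely observable.

-2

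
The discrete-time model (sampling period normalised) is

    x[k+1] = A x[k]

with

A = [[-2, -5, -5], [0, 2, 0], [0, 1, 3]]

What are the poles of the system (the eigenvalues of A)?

det(zI - A) = z^3 - (tr A)z^2 + (M11 + M22 + M33)z - det A, where Mii is the 2×2 principal minor of A obtained by deleting row i and column i.
tr A = (-2) + 2 + 3 = 3; M11 = 2·3 - 0·1 = 6 - 0 = 6; M22 = (-2)·3 - (-5)·0 = -6 - 0 = -6; M33 = (-2)·2 - (-5)·0 = -4 - 0 = -4; sum of minors = -4.
det A = (-2)·(2·3 - 0·1) - (-5)·(0·3 - 0·0) + (-5)·(0·1 - 2·0) = (-2)·6 - (-5)·0 + (-5)·0 = -12.
So p(z) = det(zI - A) = z^3 - 3z^2 - 4z + 12.
Rational-root test: any integer root divides 12. Testing small divisors, z = -2 works: p(-2) = -8 + (-12) + 8 + 12 = 0, so (z + 2) is a factor.
Dividing, p(z) = (z + 2)(z^2 - 5z + 6).
Factor z^2 - 5z + 6: two numbers with sum 5 and product 6 are 3 and 2, so z^2 - 5z + 6 = (z - 3)(z - 2).
Hence p(z) = (z - 3) (z - 2) (z + 2), with roots -2, 2, 3.

-2, 2, 3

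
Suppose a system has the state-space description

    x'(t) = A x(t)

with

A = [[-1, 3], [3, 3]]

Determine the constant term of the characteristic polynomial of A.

For a 2×2 matrix, det(sI - A) = s^2 - (tr A)s + det A.
tr A = 2, det A = -12.
So p(s) = s^2 - 2s - 12.
The constant term is -12.

-12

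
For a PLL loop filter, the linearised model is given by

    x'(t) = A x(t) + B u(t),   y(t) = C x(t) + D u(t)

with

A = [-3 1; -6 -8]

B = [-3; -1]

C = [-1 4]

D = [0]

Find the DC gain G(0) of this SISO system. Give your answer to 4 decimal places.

2.8333

G(0) = C(-A)^{-1}B + D = -C A^{-1} B + D.
det A = 30, so A^{-1} = (1/30)·adj(A) = [[-4/15, -1/30], [1/5, -1/10]]
A^{-1} B = [5/6, -1/2]^T
C A^{-1} B = -17/6
G(0) = D - C A^{-1} B = 0 - (-17/6) = 17/6 ≈ 2.8333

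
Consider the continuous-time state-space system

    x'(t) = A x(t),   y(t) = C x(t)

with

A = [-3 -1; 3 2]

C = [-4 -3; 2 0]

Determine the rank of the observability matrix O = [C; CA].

CA = [[3, -2], [-6, -2]]
Observability matrix O = [C; CA] = [[-4, -3], [2, 0], [3, -2], [-6, -2]]
Take the 2×2 submatrix of O formed by rows 1, 2: [[-4, -3], [2, 0]]. Its determinant is (-4)·0 - (-3)·2 = 0 - (-6) = 6 ≠ 0.
So rank(O) ≥ 2; since O has 2 columns, rank(O) = 2.
rank(O) = 2 = n, so the pair (A, C) is completely observable.

2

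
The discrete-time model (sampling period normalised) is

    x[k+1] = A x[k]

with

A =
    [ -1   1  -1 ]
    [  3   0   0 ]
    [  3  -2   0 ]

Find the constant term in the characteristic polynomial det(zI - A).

-6

Expand det(zI - A) for the 3×3 matrix.
p(z) = z^3 + z^2 - 6.
(Check: constant term = det(-A) = (-1)^3 det A = -6; coefficient of z^2 = -tr A = 1.)
The constant term is -6.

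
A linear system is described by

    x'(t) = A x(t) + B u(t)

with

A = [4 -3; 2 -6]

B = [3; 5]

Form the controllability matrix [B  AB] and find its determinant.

AB = [[-3], [-24]]
Controllability matrix C = [B  AB] = [[3, -3], [5, -24]]
det(C) = 3·(-24) - (-3)·5 = -72 - (-15) = -57
Since det(C) ≠ 0, rank(C) = 2 and the system is completely controllable.

-57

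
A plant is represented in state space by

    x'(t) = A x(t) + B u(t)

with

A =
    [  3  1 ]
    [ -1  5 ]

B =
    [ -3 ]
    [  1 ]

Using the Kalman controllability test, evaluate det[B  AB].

AB = [[-8], [8]]
Controllability matrix C = [B  AB] = [[-3, -8], [1, 8]]
det(C) = (-3)·8 - (-8)·1 = -24 - (-8) = -16
Since det(C) ≠ 0, rank(C) = 2 and the system is completely controllable.

-16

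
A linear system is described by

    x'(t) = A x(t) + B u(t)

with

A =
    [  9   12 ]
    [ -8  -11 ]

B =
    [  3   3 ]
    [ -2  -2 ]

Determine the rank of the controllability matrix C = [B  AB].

AB = [[3, 3], [-2, -2]]
Controllability matrix C = [B  AB] = [[3, 3, 3, 3], [-2, -2, -2, -2]]
Every column of C is a scalar multiple of column 1 = [3, -2] (multipliers 1, 1, 1, 1), so the columns span a one-dimensional space.
C ≠ 0, hence rank(C) = 1.
rank(C) = 1 < n = 2, so the pair (A, B) is not completely controllable.

1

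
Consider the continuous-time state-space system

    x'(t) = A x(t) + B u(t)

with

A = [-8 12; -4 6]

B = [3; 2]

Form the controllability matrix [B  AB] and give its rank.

AB = [[0], [0]]
Controllability matrix C = [B  AB] = [[3, 0], [2, 0]]
Every column of C is a scalar multiple of column 1 = [3, 2] (multipliers 1, 0), so the columns span a one-dimensional space.
C ≠ 0, hence rank(C) = 1.
rank(C) = 1 < n = 2, so the pair (A, B) is not completely controllable.

1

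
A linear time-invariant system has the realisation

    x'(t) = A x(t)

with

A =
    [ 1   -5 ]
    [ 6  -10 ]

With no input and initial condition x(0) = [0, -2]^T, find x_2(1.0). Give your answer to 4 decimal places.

0.1023

det(sI - A) = s^2 - (tr A)s + det A, with tr A = 1 + (-10) = -9 and det A = 1·(-10) - (-5)·6 = -10 - (-30) = 20.
So p(s) = det(sI - A) = s^2 + 9s + 20.
Factor s^2 + 9s + 20: two numbers with sum -9 and product 20 are -4 and -5, so s^2 + 9s + 20 = (s + 4)(s + 5).
Hence p(s) = (s + 4) (s + 5), with roots -5, -4.
The eigenvalues -5, -4 are distinct and real, so A is diagonalisable and x(t) = e^{At} x(0) = V diag(e^{λ_i t}) V^{-1} x(0), where the columns of V are the eigenvectors.
λ = -5: A - (-5)I = [[6, -5], [6, -5]]. Row 1 gives 6·v1 + (-5)·v2 = 0, so take v_1 = [-5, -6]^T.
λ = -4: A - (-4)I = [[5, -5], [6, -6]]. Row 1 gives 5·v1 + (-5)·v2 = 0, so take v_2 = [1, 1]^T.
V = [v_1 v_2] = [[-5, 1], [-6, 1]] has det V = 1, so V^{-1} = adj(V)/det V = [[1, -1], [6, -5]].
Modal coordinates z(0) = V^{-1} x(0): 1·0 + (-1)·(-2) = 2; 6·0 + (-5)·(-2) = 10; so z(0) = [2, 10]^T.
x_2(t) = Σ_i (v_i)_2 · z_i(0) · e^{λ_i t} (row 2 of V times the modal terms).
x_2(1.0) = (-6)·2·e^{-5·1.0} + 1·10·e^{-4·1.0} = (-12)·0.006738 + 10·0.018316 = 0.1023.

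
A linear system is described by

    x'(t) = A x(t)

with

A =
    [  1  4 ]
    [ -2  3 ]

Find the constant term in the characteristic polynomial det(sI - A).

For a 2×2 matrix, det(sI - A) = s^2 - (tr A)s + det A.
tr A = 4, det A = 11.
So p(s) = s^2 - 4s + 11.
The constant term is 11.

11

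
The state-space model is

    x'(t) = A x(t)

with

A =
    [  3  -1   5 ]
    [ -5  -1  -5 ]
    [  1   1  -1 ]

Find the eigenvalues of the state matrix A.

-2, -1, 4

det(sI - A) = s^3 - (tr A)s^2 + (M11 + M22 + M33)s - det A, where Mii is the 2×2 principal minor of A obtained by deleting row i and column i.
tr A = 3 + (-1) + (-1) = 1; M11 = (-1)·(-1) - (-5)·1 = 1 - (-5) = 6; M22 = 3·(-1) - 5·1 = -3 - 5 = -8; M33 = 3·(-1) - (-1)·(-5) = -3 - 5 = -8; sum of minors = -10.
det A = 3·((-1)·(-1) - (-5)·1) - (-1)·((-5)·(-1) - (-5)·1) + 5·((-5)·1 - (-1)·1) = 3·6 - (-1)·10 + 5·(-4) = 8.
So p(s) = det(sI - A) = s^3 - s^2 - 10s - 8.
Rational-root test: any integer root divides -8. Testing small divisors, s = -1 works: p(-1) = -1 + (-1) + 10 + (-8) = 0, so (s + 1) is a factor.
Dividing, p(s) = (s + 1)(s^2 - 2s - 8).
Factor s^2 - 2s - 8: two numbers with sum 2 and product -8 are 4 and -2, so s^2 - 2s - 8 = (s - 4)(s + 2).
Hence p(s) = (s - 4) (s + 1) (s + 2), with roots -2, -1, 4.
At least one eigenvalue has non-negative real part, so the system is not asymptotically stable.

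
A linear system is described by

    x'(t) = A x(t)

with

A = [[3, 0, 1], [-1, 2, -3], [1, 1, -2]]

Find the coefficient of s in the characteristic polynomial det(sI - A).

-2

Expand det(sI - A) for the 3×3 matrix.
p(s) = s^3 - 3s^2 - 2s + 6.
(Check: constant term = det(-A) = (-1)^3 det A = 6; coefficient of s^2 = -tr A = -3.)
The coefficient of s is -2.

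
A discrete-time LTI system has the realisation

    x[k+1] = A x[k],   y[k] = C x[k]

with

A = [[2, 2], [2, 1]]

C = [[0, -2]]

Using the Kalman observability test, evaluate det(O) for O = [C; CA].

-8

CA = [[-4, -2]]
Observability matrix O = [C; CA] = [[0, -2], [-4, -2]]
det(O) = 0·(-2) - (-2)·(-4) = 0 - 8 = -8
Since det(O) ≠ 0, rank(O) = 2 and the system is completely observable.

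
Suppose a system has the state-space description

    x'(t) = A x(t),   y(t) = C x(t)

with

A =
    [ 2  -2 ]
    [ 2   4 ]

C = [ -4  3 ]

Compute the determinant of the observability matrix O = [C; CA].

-74

CA = [[-2, 20]]
Observability matrix O = [C; CA] = [[-4, 3], [-2, 20]]
det(O) = (-4)·20 - 3·(-2) = -80 - (-6) = -74
Since det(O) ≠ 0, rank(O) = 2 and the system is completely observable.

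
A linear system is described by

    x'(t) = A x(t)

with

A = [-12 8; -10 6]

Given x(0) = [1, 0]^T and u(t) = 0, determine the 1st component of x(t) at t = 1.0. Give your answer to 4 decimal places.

det(sI - A) = s^2 - (tr A)s + det A, with tr A = (-12) + 6 = -6 and det A = (-12)·6 - 8·(-10) = -72 - (-80) = 8.
So p(s) = det(sI - A) = s^2 + 6s + 8.
Factor s^2 + 6s + 8: two numbers with sum -6 and product 8 are -2 and -4, so s^2 + 6s + 8 = (s + 2)(s + 4).
Hence p(s) = (s + 2) (s + 4), with roots -4, -2.
The eigenvalues -4, -2 are distinct and real, so A is diagonalisable and x(t) = e^{At} x(0) = V diag(e^{λ_i t}) V^{-1} x(0), where the columns of V are the eigenvectors.
λ = -4: A - (-4)I = [[-8, 8], [-10, 10]]. Row 1 gives (-8)·v1 + 8·v2 = 0, so take v_1 = [-1, -1]^T.
λ = -2: A - (-2)I = [[-10, 8], [-10, 8]]. Row 1 gives (-10)·v1 + 8·v2 = 0, so take v_2 = [-4, -5]^T.
V = [v_1 v_2] = [[-1, -4], [-1, -5]] has det V = 1, so V^{-1} = adj(V)/det V = [[-5, 4], [1, -1]].
Modal coordinates z(0) = V^{-1} x(0): (-5)·1 + 4·0 = -5; 1·1 + (-1)·0 = 1; so z(0) = [-5, 1]^T.
x_1(t) = Σ_i (v_i)_1 · z_i(0) · e^{λ_i t} (row 1 of V times the modal terms).
x_1(1.0) = (-1)·(-5)·e^{-4·1.0} + (-4)·1·e^{-2·1.0} = 5·0.018316 + (-4)·0.135335 = -0.4498.

-0.4498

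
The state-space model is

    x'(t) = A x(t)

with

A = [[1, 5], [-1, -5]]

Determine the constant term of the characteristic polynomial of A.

0

For a 2×2 matrix, det(sI - A) = s^2 - (tr A)s + det A.
tr A = -4, det A = 0.
So p(s) = s^2 + 4s.
The constant term is 0.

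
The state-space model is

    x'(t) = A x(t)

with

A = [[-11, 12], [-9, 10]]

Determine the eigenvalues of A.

-2, 1

det(sI - A) = s^2 - (tr A)s + det A, with tr A = (-11) + 10 = -1 and det A = (-11)·10 - 12·(-9) = -110 - (-108) = -2.
So p(s) = det(sI - A) = s^2 + s - 2.
Factor s^2 + s - 2: two numbers with sum -1 and product -2 are 1 and -2, so s^2 + s - 2 = (s - 1)(s + 2).
Hence p(s) = (s - 1) (s + 2), with roots -2, 1.
At least one eigenvalue has non-negative real part, so the system is not asymptotically stable.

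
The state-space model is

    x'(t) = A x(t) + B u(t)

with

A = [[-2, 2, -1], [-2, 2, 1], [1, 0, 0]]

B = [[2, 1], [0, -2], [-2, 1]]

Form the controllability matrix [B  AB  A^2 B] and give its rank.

3

AB = [[-2, -7], [-6, -5], [2, 1]]
A^2B = [[-10, 3], [-6, 5], [-2, -7]]
Controllability matrix C = [B  AB  A^2B] = [[2, 1, -2, -7, -10, 3], [0, -2, -6, -5, -6, 5], [-2, 1, 2, 1, -2, -7]]
Take the 3×3 submatrix of C formed by columns 1, 2, 3: [[2, 1, -2], [0, -2, -6], [-2, 1, 2]]. Its determinant is 2·((-2)·2 - (-6)·1) - 1·(0·2 - (-6)·(-2)) + (-2)·(0·1 - (-2)·(-2)) = 2·2 - 1·(-12) + (-2)·(-4) = 24 ≠ 0.
So rank(C) ≥ 3; since C has 3 rows, rank(C) = 3.
rank(C) = 3 = n, so the pair (A, B) is completely controllable.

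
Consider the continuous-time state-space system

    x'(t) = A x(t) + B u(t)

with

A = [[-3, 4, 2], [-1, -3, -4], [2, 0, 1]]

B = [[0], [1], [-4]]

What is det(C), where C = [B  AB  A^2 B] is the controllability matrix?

2336

AB = [[-4], [13], [-4]]
A^2B = [[56], [-19], [-12]]
Controllability matrix C = [B  AB  A^2B] = [[0, -4, 56], [1, 13, -19], [-4, -4, -12]]
Expanding along the first row, det(C) = 0·(13·(-12) - (-19)·(-4)) - (-4)·(1·(-12) - (-19)·(-4)) + 56·(1·(-4) - 13·(-4)) = 0·(-232) - (-4)·(-88) + 56·48 = 2336
Since det(C) ≠ 0, rank(C) = 3 and the system is completely controllable.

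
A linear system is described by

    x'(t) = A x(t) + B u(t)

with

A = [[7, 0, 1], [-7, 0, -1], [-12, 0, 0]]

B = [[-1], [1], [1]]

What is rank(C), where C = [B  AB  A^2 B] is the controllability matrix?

AB = [[-6], [6], [12]]
A^2B = [[-30], [30], [72]]
Controllability matrix C = [B  AB  A^2B] = [[-1, -6, -30], [1, 6, 30], [1, 12, 72]]
The rows r1, r2, r3 of C are linearly dependent: r1 + r2 = 0 (check each entry), so rank(C) ≤ 2.
The 2×2 minor from rows 1, 3, columns 1, 2 is (-1)·12 - (-6)·1 = -12 - (-6) = -6 ≠ 0, so rank(C) = 2.
rank(C) = 2 < n = 3, so the pair (A, B) is not completely controllable.

2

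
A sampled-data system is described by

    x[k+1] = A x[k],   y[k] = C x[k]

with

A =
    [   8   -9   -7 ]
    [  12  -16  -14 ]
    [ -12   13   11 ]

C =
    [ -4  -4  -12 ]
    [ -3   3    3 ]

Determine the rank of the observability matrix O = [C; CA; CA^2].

2

CA = [[64, -56, -48], [-24, 18, 12]]
CA^2 = [[416, -304, -192], [-120, 84, 48]]
Observability matrix O = [C; CA; CA^2] = [[-4, -4, -12], [-3, 3, 3], [64, -56, -48], [-24, 18, 12], [416, -304, -192], [-120, 84, 48]]
The columns c1, c2, c3 of O are linearly dependent: -c1 - 2·c2 + c3 = 0 (check each entry), so rank(O) ≤ 2.
The 2×2 minor from rows 1, 2, columns 1, 2 is (-4)·3 - (-4)·(-3) = -12 - 12 = -24 ≠ 0, so rank(O) = 2.
rank(O) = 2 < n = 3, so the pair (A, C) is not completely observable.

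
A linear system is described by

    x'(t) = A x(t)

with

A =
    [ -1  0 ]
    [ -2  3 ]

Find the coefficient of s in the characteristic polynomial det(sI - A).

-2

For a 2×2 matrix, det(sI - A) = s^2 - (tr A)s + det A.
tr A = 2, det A = -3.
So p(s) = s^2 - 2s - 3.
The coefficient of s is -2.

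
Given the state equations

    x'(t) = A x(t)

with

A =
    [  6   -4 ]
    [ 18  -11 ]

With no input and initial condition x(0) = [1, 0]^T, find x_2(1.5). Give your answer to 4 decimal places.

det(sI - A) = s^2 - (tr A)s + det A, with tr A = 6 + (-11) = -5 and det A = 6·(-11) - (-4)·18 = -66 - (-72) = 6.
So p(s) = det(sI - A) = s^2 + 5s + 6.
Factor s^2 + 5s + 6: two numbers with sum -5 and product 6 are -2 and -3, so s^2 + 5s + 6 = (s + 2)(s + 3).
Hence p(s) = (s + 2) (s + 3), with roots -3, -2.
The eigenvalues -3, -2 are distinct and real, so A is diagonalisable and x(t) = e^{At} x(0) = V diag(e^{λ_i t}) V^{-1} x(0), where the columns of V are the eigenvectors.
λ = -3: A - (-3)I = [[9, -4], [18, -8]]. Row 1 gives 9·v1 + (-4)·v2 = 0, so take v_1 = [4, 9]^T.
λ = -2: A - (-2)I = [[8, -4], [18, -9]]. Row 1 gives 8·v1 + (-4)·v2 = 0, so take v_2 = [1, 2]^T.
V = [v_1 v_2] = [[4, 1], [9, 2]] has det V = -1, so V^{-1} = adj(V)/det V = [[-2, 1], [9, -4]].
Modal coordinates z(0) = V^{-1} x(0): (-2)·1 + 1·0 = -2; 9·1 + (-4)·0 = 9; so z(0) = [-2, 9]^T.
x_2(t) = Σ_i (v_i)_2 · z_i(0) · e^{λ_i t} (row 2 of V times the modal terms).
x_2(1.5) = 9·(-2)·e^{-3·1.5} + 2·9·e^{-2·1.5} = (-18)·0.011109 + 18·0.049787 = 0.6962.

0.6962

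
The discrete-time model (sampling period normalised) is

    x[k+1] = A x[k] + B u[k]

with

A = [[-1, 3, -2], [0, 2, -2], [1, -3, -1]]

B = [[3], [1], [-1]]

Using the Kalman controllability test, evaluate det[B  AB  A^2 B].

AB = [[2], [4], [1]]
A^2B = [[8], [6], [-11]]
Controllability matrix C = [B  AB  A^2B] = [[3, 2, 8], [1, 4, 6], [-1, 1, -11]]
Expanding along the first row, det(C) = 3·(4·(-11) - 6·1) - 2·(1·(-11) - 6·(-1)) + 8·(1·1 - 4·(-1)) = 3·(-50) - 2·(-5) + 8·5 = -100
Since det(C) ≠ 0, rank(C) = 3 and the system is completely controllable.

-100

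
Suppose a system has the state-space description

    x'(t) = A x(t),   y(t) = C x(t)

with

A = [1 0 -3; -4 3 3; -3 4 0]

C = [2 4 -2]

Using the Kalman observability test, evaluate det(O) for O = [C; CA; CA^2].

CA = [[-8, 4, 6]]
CA^2 = [[-42, 36, 36]]
Observability matrix O = [C; CA; CA^2] = [[2, 4, -2], [-8, 4, 6], [-42, 36, 36]]
Expanding along the first row, det(O) = 2·(4·36 - 6·36) - 4·((-8)·36 - 6·(-42)) + (-2)·((-8)·36 - 4·(-42)) = 2·(-72) - 4·(-36) + (-2)·(-120) = 240
Since det(O) ≠ 0, rank(O) = 3 and the system is completely observable.

240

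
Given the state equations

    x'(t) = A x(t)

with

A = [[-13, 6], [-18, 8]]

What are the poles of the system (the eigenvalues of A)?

-4, -1

det(sI - A) = s^2 - (tr A)s + det A, with tr A = (-13) + 8 = -5 and det A = (-13)·8 - 6·(-18) = -104 - (-108) = 4.
So p(s) = det(sI - A) = s^2 + 5s + 4.
Factor s^2 + 5s + 4: two numbers with sum -5 and product 4 are -1 and -4, so s^2 + 5s + 4 = (s + 1)(s + 4).
Hence p(s) = (s + 1) (s + 4), with roots -4, -1.
All eigenvalues have negative real part, so the system is asymptotically stable.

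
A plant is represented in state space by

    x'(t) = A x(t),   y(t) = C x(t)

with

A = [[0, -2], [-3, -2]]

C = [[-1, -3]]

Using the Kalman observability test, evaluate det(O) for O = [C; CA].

19

CA = [[9, 8]]
Observability matrix O = [C; CA] = [[-1, -3], [9, 8]]
det(O) = (-1)·8 - (-3)·9 = -8 - (-27) = 19
Since det(O) ≠ 0, rank(O) = 2 and the system is completely observable.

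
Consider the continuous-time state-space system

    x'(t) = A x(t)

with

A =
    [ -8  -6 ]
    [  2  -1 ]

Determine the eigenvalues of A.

det(sI - A) = s^2 - (tr A)s + det A, with tr A = (-8) + (-1) = -9 and det A = (-8)·(-1) - (-6)·2 = 8 - (-12) = 20.
So p(s) = det(sI - A) = s^2 + 9s + 20.
Factor s^2 + 9s + 20: two numbers with sum -9 and product 20 are -4 and -5, so s^2 + 9s + 20 = (s + 4)(s + 5).
Hence p(s) = (s + 4) (s + 5), with roots -5, -4.
All eigenvalues have negative real part, so the system is asymptotically stable.

-5, -4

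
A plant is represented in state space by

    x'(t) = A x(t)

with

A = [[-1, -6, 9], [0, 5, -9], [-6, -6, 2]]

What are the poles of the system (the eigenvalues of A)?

det(sI - A) = s^3 - (tr A)s^2 + (M11 + M22 + M33)s - det A, where Mii is the 2×2 principal minor of A obtained by deleting row i and column i.
tr A = (-1) + 5 + 2 = 6; M11 = 5·2 - (-9)·(-6) = 10 - 54 = -44; M22 = (-1)·2 - 9·(-6) = -2 - (-54) = 52; M33 = (-1)·5 - (-6)·0 = -5 - 0 = -5; sum of minors = 3.
det A = (-1)·(5·2 - (-9)·(-6)) - (-6)·(0·2 - (-9)·(-6)) + 9·(0·(-6) - 5·(-6)) = (-1)·(-44) - (-6)·(-54) + 9·30 = -10.
So p(s) = det(sI - A) = s^3 - 6s^2 + 3s + 10.
Rational-root test: any integer root divides 10. Testing small divisors, s = -1 works: p(-1) = -1 + (-6) + (-3) + 10 = 0, so (s + 1) is a factor.
Dividing, p(s) = (s + 1)(s^2 - 7s + 10).
Factor s^2 - 7s + 10: two numbers with sum 7 and product 10 are 5 and 2, so s^2 - 7s + 10 = (s - 5)(s - 2).
Hence p(s) = (s - 5) (s - 2) (s + 1), with roots -1, 2, 5.
At least one eigenvalue has non-negative real part, so the system is not asymptotically stable.

-1, 2, 5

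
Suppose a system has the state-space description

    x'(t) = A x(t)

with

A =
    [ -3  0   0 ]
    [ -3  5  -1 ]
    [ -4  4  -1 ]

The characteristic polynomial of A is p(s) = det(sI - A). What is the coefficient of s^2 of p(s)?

Expand det(sI - A) for the 3×3 matrix.
p(s) = s^3 - s^2 - 13s - 3.
(Check: constant term = det(-A) = (-1)^3 det A = -3; coefficient of s^2 = -tr A = -1.)
The coefficient of s^2 is -1.

-1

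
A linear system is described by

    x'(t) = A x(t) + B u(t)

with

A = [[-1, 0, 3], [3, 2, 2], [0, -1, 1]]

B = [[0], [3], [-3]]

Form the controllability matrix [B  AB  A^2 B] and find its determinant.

-1053

AB = [[-9], [0], [-6]]
A^2B = [[-9], [-39], [-6]]
Controllability matrix C = [B  AB  A^2B] = [[0, -9, -9], [3, 0, -39], [-3, -6, -6]]
Expanding along the first row, det(C) = 0·(0·(-6) - (-39)·(-6)) - (-9)·(3·(-6) - (-39)·(-3)) + (-9)·(3·(-6) - 0·(-3)) = 0·(-234) - (-9)·(-135) + (-9)·(-18) = -1053
Since det(C) ≠ 0, rank(C) = 3 and the system is completely controllable.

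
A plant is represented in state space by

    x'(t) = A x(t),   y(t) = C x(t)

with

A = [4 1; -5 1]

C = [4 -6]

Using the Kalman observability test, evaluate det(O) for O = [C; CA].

CA = [[46, -2]]
Observability matrix O = [C; CA] = [[4, -6], [46, -2]]
det(O) = 4·(-2) - (-6)·46 = -8 - (-276) = 268
Since det(O) ≠ 0, rank(O) = 2 and the system is completely observable.

268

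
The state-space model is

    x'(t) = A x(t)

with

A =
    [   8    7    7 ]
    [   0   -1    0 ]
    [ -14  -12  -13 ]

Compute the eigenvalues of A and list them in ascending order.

det(sI - A) = s^3 - (tr A)s^2 + (M11 + M22 + M33)s - det A, where Mii is the 2×2 principal minor of A obtained by deleting row i and column i.
tr A = 8 + (-1) + (-13) = -6; M11 = (-1)·(-13) - 0·(-12) = 13 - 0 = 13; M22 = 8·(-13) - 7·(-14) = -104 - (-98) = -6; M33 = 8·(-1) - 7·0 = -8 - 0 = -8; sum of minors = -1.
det A = 8·((-1)·(-13) - 0·(-12)) - 7·(0·(-13) - 0·(-14)) + 7·(0·(-12) - (-1)·(-14)) = 8·13 - 7·0 + 7·(-14) = 6.
So p(s) = det(sI - A) = s^3 + 6s^2 - s - 6.
Rational-root test: any integer root divides -6. Testing small divisors, s = -1 works: p(-1) = -1 + 6 + 1 + (-6) = 0, so (s + 1) is a factor.
Dividing, p(s) = (s + 1)(s^2 + 5s - 6).
Factor s^2 + 5s - 6: two numbers with sum -5 and product -6 are 1 and -6, so s^2 + 5s - 6 = (s - 1)(s + 6).
Hence p(s) = (s - 1) (s + 1) (s + 6), with roots -6, -1, 1.
At least one eigenvalue has non-negative real part, so the system is not asymptotically stable.

-6, -1, 1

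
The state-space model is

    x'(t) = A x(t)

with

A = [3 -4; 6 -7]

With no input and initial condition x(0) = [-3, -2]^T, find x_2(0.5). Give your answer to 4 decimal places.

det(sI - A) = s^2 - (tr A)s + det A, with tr A = 3 + (-7) = -4 and det A = 3·(-7) - (-4)·6 = -21 - (-24) = 3.
So p(s) = det(sI - A) = s^2 + 4s + 3.
Factor s^2 + 4s + 3: two numbers with sum -4 and product 3 are -1 and -3, so s^2 + 4s + 3 = (s + 1)(s + 3).
Hence p(s) = (s + 1) (s + 3), with roots -3, -1.
The eigenvalues -3, -1 are distinct and real, so A is diagonalisable and x(t) = e^{At} x(0) = V diag(e^{λ_i t}) V^{-1} x(0), where the columns of V are the eigenvectors.
λ = -3: A - (-3)I = [[6, -4], [6, -4]]. Row 1 gives 6·v1 + (-4)·v2 = 0, so take v_1 = [2, 3]^T.
λ = -1: A - (-1)I = [[4, -4], [6, -6]]. Row 1 gives 4·v1 + (-4)·v2 = 0, so take v_2 = [-1, -1]^T.
V = [v_1 v_2] = [[2, -1], [3, -1]] has det V = 1, so V^{-1} = adj(V)/det V = [[-1, 1], [-3, 2]].
Modal coordinates z(0) = V^{-1} x(0): (-1)·(-3) + 1·(-2) = 1; (-3)·(-3) + 2·(-2) = 5; so z(0) = [1, 5]^T.
x_2(t) = Σ_i (v_i)_2 · z_i(0) · e^{λ_i t} (row 2 of V times the modal terms).
x_2(0.5) = 3·1·e^{-3·0.5} + (-1)·5·e^{-1·0.5} = 3·0.223130 + (-5)·0.606531 = -2.3633.

-2.3633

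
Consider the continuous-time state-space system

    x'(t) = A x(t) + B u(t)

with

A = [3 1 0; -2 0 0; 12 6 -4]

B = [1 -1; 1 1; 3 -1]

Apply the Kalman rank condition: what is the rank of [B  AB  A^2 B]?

2

AB = [[4, -2], [-2, 2], [6, -2]]
A^2B = [[10, -4], [-8, 4], [12, -4]]
Controllability matrix C = [B  AB  A^2B] = [[1, -1, 4, -2, 10, -4], [1, 1, -2, 2, -8, 4], [3, -1, 6, -2, 12, -4]]
The rows r1, r2, r3 of C are linearly dependent: -2·r1 - r2 + r3 = 0 (check each entry), so rank(C) ≤ 2.
The 2×2 minor from rows 1, 2, columns 1, 2 is 1·1 - (-1)·1 = 1 - (-1) = 2 ≠ 0, so rank(C) = 2.
rank(C) = 2 < n = 3, so the pair (A, B) is not completely controllable.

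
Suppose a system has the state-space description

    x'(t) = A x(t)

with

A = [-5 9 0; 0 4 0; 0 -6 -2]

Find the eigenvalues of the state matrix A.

-5, -2, 4

det(sI - A) = s^3 - (tr A)s^2 + (M11 + M22 + M33)s - det A, where Mii is the 2×2 principal minor of A obtained by deleting row i and column i.
tr A = (-5) + 4 + (-2) = -3; M11 = 4·(-2) - 0·(-6) = -8 - 0 = -8; M22 = (-5)·(-2) - 0·0 = 10 - 0 = 10; M33 = (-5)·4 - 9·0 = -20 - 0 = -20; sum of minors = -18.
det A = (-5)·(4·(-2) - 0·(-6)) - 9·(0·(-2) - 0·0) + 0·(0·(-6) - 4·0) = (-5)·(-8) - 9·0 + 0·0 = 40.
So p(s) = det(sI - A) = s^3 + 3s^2 - 18s - 40.
Rational-root test: any integer root divides -40. Testing small divisors, s = -2 works: p(-2) = -8 + 12 + 36 + (-40) = 0, so (s + 2) is a factor.
Dividing, p(s) = (s + 2)(s^2 + s - 20).
Factor s^2 + s - 20: two numbers with sum -1 and product -20 are 4 and -5, so s^2 + s - 20 = (s - 4)(s + 5).
Hence p(s) = (s - 4) (s + 2) (s + 5), with roots -5, -2, 4.
At least one eigenvalue has non-negative real part, so the system is not asymptotically stable.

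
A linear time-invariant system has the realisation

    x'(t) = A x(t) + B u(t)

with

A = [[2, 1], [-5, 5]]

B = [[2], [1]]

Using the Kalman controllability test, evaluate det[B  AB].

AB = [[5], [-5]]
Controllability matrix C = [B  AB] = [[2, 5], [1, -5]]
det(C) = 2·(-5) - 5·1 = -10 - 5 = -15
Since det(C) ≠ 0, rank(C) = 2 and the system is completely controllable.

-15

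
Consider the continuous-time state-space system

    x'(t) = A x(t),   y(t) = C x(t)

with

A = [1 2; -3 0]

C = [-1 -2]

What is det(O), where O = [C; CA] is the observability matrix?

12

CA = [[5, -2]]
Observability matrix O = [C; CA] = [[-1, -2], [5, -2]]
det(O) = (-1)·(-2) - (-2)·5 = 2 - (-10) = 12
Since det(O) ≠ 0, rank(O) = 2 and the system is completely observable.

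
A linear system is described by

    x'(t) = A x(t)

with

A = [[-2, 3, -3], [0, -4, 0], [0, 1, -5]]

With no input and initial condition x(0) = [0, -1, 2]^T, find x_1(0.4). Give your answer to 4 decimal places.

-0.9420

det(sI - A) = s^3 - (tr A)s^2 + (M11 + M22 + M33)s - det A, where Mii is the 2×2 principal minor of A obtained by deleting row i and column i.
tr A = (-2) + (-4) + (-5) = -11; M11 = (-4)·(-5) - 0·1 = 20 - 0 = 20; M22 = (-2)·(-5) - (-3)·0 = 10 - 0 = 10; M33 = (-2)·(-4) - 3·0 = 8 - 0 = 8; sum of minors = 38.
det A = (-2)·((-4)·(-5) - 0·1) - 3·(0·(-5) - 0·0) + (-3)·(0·1 - (-4)·0) = (-2)·20 - 3·0 + (-3)·0 = -40.
So p(s) = det(sI - A) = s^3 + 11s^2 + 38s + 40.
Rational-root test: any integer root divides 40. Testing small divisors, s = -2 works: p(-2) = -8 + 44 + (-76) + 40 = 0, so (s + 2) is a factor.
Dividing, p(s) = (s + 2)(s^2 + 9s + 20).
Factor s^2 + 9s + 20: two numbers with sum -9 and product 20 are -4 and -5, so s^2 + 9s + 20 = (s + 4)(s + 5).
Hence p(s) = (s + 2) (s + 4) (s + 5), with roots -5, -4, -2.
The eigenvalues -5, -4, -2 are distinct and real, so A is diagonalisable and x(t) = e^{At} x(0) = V diag(e^{λ_i t}) V^{-1} x(0), where the columns of V are the eigenvectors.
λ = -5: A - (-5)I = [[3, 3, -3], [0, 1, 0], [0, 1, 0]]. v must be orthogonal to every row; (row 1) × (row 2) = [3, 0, 3], so take v_1 = [-1, 0, -1]^T.
λ = -4: A - (-4)I = [[2, 3, -3], [0, 0, 0], [0, 1, -1]]. v must be orthogonal to every row; (row 1) × (row 3) = [0, 2, 2], so take v_2 = [0, -1, -1]^T.
λ = -2: A - (-2)I = [[0, 3, -3], [0, -2, 0], [0, 1, -3]]. v must be orthogonal to every row; (row 1) × (row 2) = [-6, 0, 0], so take v_3 = [1, 0, 0]^T.
V = [v_1 v_2 v_3] = [[-1, 0, 1], [0, -1, 0], [-1, -1, 0]] has det V = -1, so V^{-1} = adj(V)/det V = [[0, 1, -1], [0, -1, 0], [1, 1, -1]].
Modal coordinates z(0) = V^{-1} x(0): 0·0 + 1·(-1) + (-1)·2 = -3; 0·0 + (-1)·(-1) + 0·2 = 1; 1·0 + 1·(-1) + (-1)·2 = -3; so z(0) = [-3, 1, -3]^T.
x_1(t) = Σ_i (v_i)_1 · z_i(0) · e^{λ_i t} (row 1 of V times the modal terms).
x_1(0.4) = (-1)·(-3)·e^{-5·0.4} + 0·1·e^{-4·0.4} + 1·(-3)·e^{-2·0.4} = 3·0.135335 + 0·0.201897 + (-3)·0.449329 = -0.9420.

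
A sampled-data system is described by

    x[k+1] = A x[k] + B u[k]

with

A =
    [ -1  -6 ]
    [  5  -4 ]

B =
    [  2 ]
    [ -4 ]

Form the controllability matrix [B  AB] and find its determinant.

AB = [[22], [26]]
Controllability matrix C = [B  AB] = [[2, 22], [-4, 26]]
det(C) = 2·26 - 22·(-4) = 52 - (-88) = 140
Since det(C) ≠ 0, rank(C) = 2 and the system is completely controllable.

140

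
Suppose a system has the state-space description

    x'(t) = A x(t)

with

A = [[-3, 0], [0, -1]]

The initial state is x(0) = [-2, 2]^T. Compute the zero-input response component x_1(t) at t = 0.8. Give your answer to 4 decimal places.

det(sI - A) = s^2 - (tr A)s + det A, with tr A = (-3) + (-1) = -4 and det A = (-3)·(-1) - 0·0 = 3 - 0 = 3.
So p(s) = det(sI - A) = s^2 + 4s + 3.
Factor s^2 + 4s + 3: two numbers with sum -4 and product 3 are -1 and -3, so s^2 + 4s + 3 = (s + 1)(s + 3).
Hence p(s) = (s + 1) (s + 3), with roots -3, -1.
The eigenvalues -3, -1 are distinct and real, so A is diagonalisable and x(t) = e^{At} x(0) = V diag(e^{λ_i t}) V^{-1} x(0), where the columns of V are the eigenvectors.
λ = -3: A - (-3)I = [[0, 0], [0, 2]]. Row 2 gives 0·v1 + 2·v2 = 0, so take v_1 = [1, 0]^T.
λ = -1: A - (-1)I = [[-2, 0], [0, 0]]. Row 1 gives (-2)·v1 + 0·v2 = 0, so take v_2 = [0, 1]^T.
V = [v_1 v_2] = [[1, 0], [0, 1]] has det V = 1, so V^{-1} = adj(V)/det V = [[1, 0], [0, 1]].
Modal coordinates z(0) = V^{-1} x(0): 1·(-2) + 0·2 = -2; 0·(-2) + 1·2 = 2; so z(0) = [-2, 2]^T.
x_1(t) = Σ_i (v_i)_1 · z_i(0) · e^{λ_i t} (row 1 of V times the modal terms).
x_1(0.8) = 1·(-2)·e^{-3·0.8} + 0·2·e^{-1·0.8} = (-2)·0.090718 + 0·0.449329 = -0.1814.

-0.1814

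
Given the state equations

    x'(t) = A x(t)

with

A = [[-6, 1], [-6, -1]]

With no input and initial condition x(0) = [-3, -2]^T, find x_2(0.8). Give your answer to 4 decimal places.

0.5179

det(sI - A) = s^2 - (tr A)s + det A, with tr A = (-6) + (-1) = -7 and det A = (-6)·(-1) - 1·(-6) = 6 - (-6) = 12.
So p(s) = det(sI - A) = s^2 + 7s + 12.
Factor s^2 + 7s + 12: two numbers with sum -7 and product 12 are -3 and -4, so s^2 + 7s + 12 = (s + 3)(s + 4).
Hence p(s) = (s + 3) (s + 4), with roots -4, -3.
The eigenvalues -4, -3 are distinct and real, so A is diagonalisable and x(t) = e^{At} x(0) = V diag(e^{λ_i t}) V^{-1} x(0), where the columns of V are the eigenvectors.
λ = -4: A - (-4)I = [[-2, 1], [-6, 3]]. Row 1 gives (-2)·v1 + 1·v2 = 0, so take v_1 = [1, 2]^T.
λ = -3: A - (-3)I = [[-3, 1], [-6, 2]]. Row 1 gives (-3)·v1 + 1·v2 = 0, so take v_2 = [-1, -3]^T.
V = [v_1 v_2] = [[1, -1], [2, -3]] has det V = -1, so V^{-1} = adj(V)/det V = [[3, -1], [2, -1]].
Modal coordinates z(0) = V^{-1} x(0): 3·(-3) + (-1)·(-2) = -7; 2·(-3) + (-1)·(-2) = -4; so z(0) = [-7, -4]^T.
x_2(t) = Σ_i (v_i)_2 · z_i(0) · e^{λ_i t} (row 2 of V times the modal terms).
x_2(0.8) = 2·(-7)·e^{-4·0.8} + (-3)·(-4)·e^{-3·0.8} = (-14)·0.040762 + 12·0.090718 = 0.5179.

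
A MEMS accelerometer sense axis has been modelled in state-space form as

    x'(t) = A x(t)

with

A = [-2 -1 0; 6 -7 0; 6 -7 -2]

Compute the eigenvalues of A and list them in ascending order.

det(sI - A) = s^3 - (tr A)s^2 + (M11 + M22 + M33)s - det A, where Mii is the 2×2 principal minor of A obtained by deleting row i and column i.
tr A = (-2) + (-7) + (-2) = -11; M11 = (-7)·(-2) - 0·(-7) = 14 - 0 = 14; M22 = (-2)·(-2) - 0·6 = 4 - 0 = 4; M33 = (-2)·(-7) - (-1)·6 = 14 - (-6) = 20; sum of minors = 38.
det A = (-2)·((-7)·(-2) - 0·(-7)) - (-1)·(6·(-2) - 0·6) + 0·(6·(-7) - (-7)·6) = (-2)·14 - (-1)·(-12) + 0·0 = -40.
So p(s) = det(sI - A) = s^3 + 11s^2 + 38s + 40.
Rational-root test: any integer root divides 40. Testing small divisors, s = -2 works: p(-2) = -8 + 44 + (-76) + 40 = 0, so (s + 2) is a factor.
Dividing, p(s) = (s + 2)(s^2 + 9s + 20).
Factor s^2 + 9s + 20: two numbers with sum -9 and product 20 are -4 and -5, so s^2 + 9s + 20 = (s + 4)(s + 5).
Hence p(s) = (s + 2) (s + 4) (s + 5), with roots -5, -4, -2.
All eigenvalues have negative real part, so the system is asymptotically stable.

-5, -4, -2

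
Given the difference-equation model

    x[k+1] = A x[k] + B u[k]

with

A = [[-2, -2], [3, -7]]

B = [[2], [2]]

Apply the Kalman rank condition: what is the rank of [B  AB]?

1

AB = [[-8], [-8]]
Controllability matrix C = [B  AB] = [[2, -8], [2, -8]]
Every column of C is a scalar multiple of column 1 = [2, 2] (multipliers 1, -4), so the columns span a one-dimensional space.
C ≠ 0, hence rank(C) = 1.
rank(C) = 1 < n = 2, so the pair (A, B) is not completely controllable.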